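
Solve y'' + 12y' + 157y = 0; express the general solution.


Characteristic equation: r² + 12r + 157 = 0.
Discriminant is negative; roots r = -6 ± 11i (complex conjugate pair).
General solution uses e^(α x)(C₁ cos(β x) + C₂ sin(β x)): y = e^(-6x)(C₁cos(11x) + C₂sin(11x)).


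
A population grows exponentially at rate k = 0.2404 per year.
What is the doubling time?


Exponential growth: P(t) = P₀ e^(0.2404t). Set P(t)/P₀ = 2: e^(0.2404t) = 2.
Solve: t = ln(2)/0.2404 ≈ 2.88 years.


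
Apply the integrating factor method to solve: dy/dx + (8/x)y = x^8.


P(x) = 8/x ⇒ μ = x^8.
(x^8 y)' = x^16 ⇒ x^8 y = x^17/(17) + C.
Solve for y: y = (1/17)x^9 + C/x^8.


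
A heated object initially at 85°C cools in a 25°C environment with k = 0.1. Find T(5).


Newton's law: dT/dt = -k(T - T_a) has solution T(t) = T_a + (T₀ - T_a)e^(-kt).
Plug in T_a = 25, T₀ = 85, k = 0.1, t = 5: T(5) = 25 + (60)e^(-0.50) ≈ 61.4°C.


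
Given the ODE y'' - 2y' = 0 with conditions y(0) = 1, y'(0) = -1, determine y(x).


Characteristic roots of r² - 2r = 0 are 2, 0.
General solution y = c₁ e^(2x) + c₂.
Apply y(0) = 1: c₁ + c₂ = 1. Apply y'(0) = -1: 2 c₁ + 0 c₂ = -1.
Solve: c₁ = -1/2, c₂ = 3/2.
Particular solution: y = -(1/2)e^(2x) + 3/2.


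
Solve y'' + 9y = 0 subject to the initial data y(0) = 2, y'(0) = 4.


Characteristic roots of r² + 9 = 0 are ±3i, so y = C₁cos(3x) + C₂sin(3x).
Apply y(0) = 2: C₁ = 2. Differentiate and apply y'(0) = 4: 3·C₂ = 4, so C₂ = 4/3.
Particular solution: y = 2cos(3x) + (4/3)sin(3x).


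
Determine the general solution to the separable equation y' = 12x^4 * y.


Separate variables: dy/y = 12x^4 dx.
Integrate: ln|y| = (12/5)x^5 + C₀.
Exponentiate: y = Ce^((12/5)x^5).


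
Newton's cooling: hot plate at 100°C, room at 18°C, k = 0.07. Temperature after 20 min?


Newton's law: dT/dt = -k(T - T_a) has solution T(t) = T_a + (T₀ - T_a)e^(-kt).
Plug in T_a = 18, T₀ = 100, k = 0.07, t = 20: T(20) = 18 + (82)e^(-1.40) ≈ 38.2°C.


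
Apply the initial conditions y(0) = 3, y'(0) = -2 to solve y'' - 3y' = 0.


Characteristic roots of r² - 3r = 0 are 3, 0.
General solution y = c₁ e^(3x) + c₂.
Apply y(0) = 3: c₁ + c₂ = 3. Apply y'(0) = -2: 3 c₁ + 0 c₂ = -2.
Solve: c₁ = -2/3, c₂ = 11/3.
Particular solution: y = -(2/3)e^(3x) + 11/3.


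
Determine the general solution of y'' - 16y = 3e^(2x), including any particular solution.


Characteristic roots of r² - 16 = 0 are 4, -4.
y_h = C₁e^(4x) + C₂e^(-4x).
Forcing exponent 2 is not a characteristic root; try y_p = Ae^(2x).
Substitute: A·(4 + (0)·2 + (-16)) = A·-12 = 3, so A = -1/4.
General solution: y = C₁e^(4x) + C₂e^(-4x) - (1/4)e^(2x).


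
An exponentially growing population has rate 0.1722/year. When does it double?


Exponential growth: P(t) = P₀ e^(0.1722t). Set P(t)/P₀ = 2: e^(0.1722t) = 2.
Solve: t = ln(2)/0.1722 ≈ 4.03 years.


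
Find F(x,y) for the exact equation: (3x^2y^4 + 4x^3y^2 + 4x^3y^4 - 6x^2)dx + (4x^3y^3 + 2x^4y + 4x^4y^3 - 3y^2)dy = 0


Check exactness: ∂M/∂y = 12x^2y^3 + 8x^3y + 16x^3y^3 and ∂N/∂x = 12x^2y^3 + 8x^3y + 16x^3y^3; equal, so the equation is exact.
Integrate M with respect to x (treating y as constant): ∫M dx = x^3y^4 + x^4y^2 + x^4y^4 - 2x^3 + h(y).
Differentiate w.r.t. y and set equal to N: the x-dependent terms already match, leaving h'(y) = -3y^2. Integrate: h(y) = -y^3.
So F(x,y) = x^3y^4 + x^4y^2 + x^4y^4 - y^3 - 2x^3.
General solution: x^3y^4 + x^4y^2 + x^4y^4 - y^3 - 2x^3 = C.


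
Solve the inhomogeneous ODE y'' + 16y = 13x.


Homogeneous: r² + 16 = 0 ⇒ r = ±4i, y_h = C₁cos(4x) + C₂sin(4x).
Polynomial forcing; try y_p = Ax + B. Then y_p'' + 16 y_p = 16(Ax + B) = 13x, so B = 0 and A = 13/16.
General solution: y = C₁cos(4x) + C₂sin(4x) + (13/16)x.


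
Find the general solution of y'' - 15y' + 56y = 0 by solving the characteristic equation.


Characteristic equation: r² - 15r + 56 = 0.
Factor: (r - 7)(r - 8) = 0 ⇒ r = 7, 8 (distinct real).
General solution: y = C₁e^(7x) + C₂e^(8x).


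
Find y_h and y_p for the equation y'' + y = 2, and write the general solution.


Homogeneous part: r² + 1 = 0 ⇒ r = ±1i, so y_h = C₁cos(x) + C₂sin(x).
Try constant y_p = A; plug in: 1A = 2 ⇒ A = 2.
General solution: y = C₁cos(x) + C₂sin(x) + 2.


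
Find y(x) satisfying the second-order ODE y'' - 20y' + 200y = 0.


Characteristic equation: r² - 20r + 200 = 0.
Discriminant is negative; roots r = 10 ± 10i (complex conjugate pair).
General solution uses e^(α x)(C₁ cos(β x) + C₂ sin(β x)): y = e^(10x)(C₁cos(10x) + C₂sin(10x)).


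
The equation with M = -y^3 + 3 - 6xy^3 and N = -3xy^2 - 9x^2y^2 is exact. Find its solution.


Check exactness: ∂M/∂y = -3y^2 - 18xy^2 and ∂N/∂x = -3y^2 - 18xy^2; equal, so the equation is exact.
Integrate M with respect to x (treating y as constant): ∫M dx = -xy^3 + 3x - 3x^2y^3 + h(y).
Differentiate w.r.t. y and set equal to N: all terms match, so h'(y) = 0 and h is a constant absorbed into C.
General solution: -xy^3 + 3x - 3x^2y^3 = C.


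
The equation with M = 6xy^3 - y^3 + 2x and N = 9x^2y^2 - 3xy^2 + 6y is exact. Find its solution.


Check exactness: ∂M/∂y = 18xy^2 - 3y^2 and ∂N/∂x = 18xy^2 - 3y^2; equal, so the equation is exact.
Integrate M with respect to x (treating y as constant): ∫M dx = 3x^2y^3 - xy^3 + x^2 + h(y).
Differentiate w.r.t. y and set equal to N: the x-dependent terms already match, leaving h'(y) = 6y. Integrate: h(y) = 3y^2.
So F(x,y) = 3x^2y^3 - xy^3 + x^2 + 3y^2.
General solution: 3x^2y^3 - xy^3 + x^2 + 3y^2 = C.


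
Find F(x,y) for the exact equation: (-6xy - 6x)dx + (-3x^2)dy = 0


Check exactness: ∂M/∂y = -6x and ∂N/∂x = -6x; equal, so the equation is exact.
Integrate M with respect to x (treating y as constant): ∫M dx = -3x^2y - 3x^2 + h(y).
Differentiate w.r.t. y and set equal to N: all terms match, so h'(y) = 0 and h is a constant absorbed into C.
General solution: -3x^2y - 3x^2 = C.


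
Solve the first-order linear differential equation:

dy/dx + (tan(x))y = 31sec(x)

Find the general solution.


P(x) = tan(x) ⇒ μ = e^(∫tan(x)dx) = sec(x).
(sec(x) y)' = 31sec²(x) ⇒ sec(x) y = 31tan(x) + C.
Multiply by cos(x): y = 31sin(x) + C·cos(x).


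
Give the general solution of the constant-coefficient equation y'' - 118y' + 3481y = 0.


Characteristic equation: r² - 118r + 3481 = 0, i.e. (r - 59)² = 0.
Repeated root r = 59; include an x factor for the second linearly independent solution.
General solution: y = (C₁ + C₂x)e^(59x).


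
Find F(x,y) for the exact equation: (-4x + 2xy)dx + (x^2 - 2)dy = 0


Check exactness: ∂M/∂y = 2x and ∂N/∂x = 2x; equal, so the equation is exact.
Integrate M with respect to x (treating y as constant): ∫M dx = -2x^2 + x^2y + h(y).
Differentiate w.r.t. y and set equal to N: the x-dependent terms already match, leaving h'(y) = -2. Integrate: h(y) = -2y.
So F(x,y) = -2x^2 + x^2y - 2y.
General solution: -2x^2 + x^2y - 2y = C.


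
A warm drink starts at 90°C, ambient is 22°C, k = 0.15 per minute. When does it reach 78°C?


From T(t) = T_a + (T₀ - T_a)e^(-kt), set T(t) = 78:
(78 - 22) / (90 - 22) = e^(-0.15t), so t = -ln(0.824)/0.15 ≈ 1.3 minutes.


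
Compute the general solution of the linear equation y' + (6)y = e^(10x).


P(x) = 6 ⇒ μ = e^(6x).
(μ y)' = e^(16x) ⇒ μ y = e^(16x)/16 + C.
Divide by μ: y = (1/16)e^(10x) + Ce^(-6x).


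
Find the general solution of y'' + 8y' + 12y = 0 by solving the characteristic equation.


Characteristic equation: r² + 8r + 12 = 0.
Factor: (r + 2)(r + 6) = 0 ⇒ r = -2, -6 (distinct real).
General solution: y = C₁e^(-2x) + C₂e^(-6x).


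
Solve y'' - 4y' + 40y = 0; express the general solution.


Characteristic equation: r² - 4r + 40 = 0.
Discriminant is negative; roots r = 2 ± 6i (complex conjugate pair).
General solution uses e^(α x)(C₁ cos(β x) + C₂ sin(β x)): y = e^(2x)(C₁cos(6x) + C₂sin(6x)).


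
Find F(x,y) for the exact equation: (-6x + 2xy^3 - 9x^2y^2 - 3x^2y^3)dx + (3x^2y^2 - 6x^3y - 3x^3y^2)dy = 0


Check exactness: ∂M/∂y = 6xy^2 - 18x^2y - 9x^2y^2 and ∂N/∂x = 6xy^2 - 18x^2y - 9x^2y^2; equal, so the equation is exact.
Integrate M with respect to x (treating y as constant): ∫M dx = -3x^2 + x^2y^3 - 3x^3y^2 - x^3y^3 + h(y).
Differentiate w.r.t. y and set equal to N: all terms match, so h'(y) = 0 and h is a constant absorbed into C.
General solution: -3x^2 + x^2y^3 - 3x^3y^2 - x^3y^3 = C.


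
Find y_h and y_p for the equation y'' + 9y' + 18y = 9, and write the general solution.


Characteristic roots of r² + 9r + 18 = 0 are -6, -3.
y_h = C₁e^(-6x) + C₂e^(-3x).
Constant forcing; try y_p = A. Then 18A = 9 ⇒ A = 1/2.
General solution: y = C₁e^(-6x) + C₂e^(-3x) + 1/2.


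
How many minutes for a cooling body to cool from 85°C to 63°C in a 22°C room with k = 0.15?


From T(t) = T_a + (T₀ - T_a)e^(-kt), set T(t) = 63:
(63 - 22) / (85 - 22) = e^(-0.15t), so t = -ln(0.651)/0.15 ≈ 2.9 minutes.


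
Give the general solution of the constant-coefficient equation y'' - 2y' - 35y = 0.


Characteristic equation: r² - 2r - 35 = 0.
Factor: (r + 5)(r - 7) = 0 ⇒ r = -5, 7 (distinct real).
General solution: y = C₁e^(-5x) + C₂e^(7x).


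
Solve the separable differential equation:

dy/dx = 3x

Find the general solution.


Integrate both sides with respect to x: y = ∫ 3x dx = (3/2)x^2 + C.


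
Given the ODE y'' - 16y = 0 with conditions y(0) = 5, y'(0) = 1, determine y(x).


Characteristic roots of r² - 16 = 0 are 4, -4.
General solution y = c₁ e^(4x) + c₂ e^(-4x).
Apply y(0) = 5: c₁ + c₂ = 5. Apply y'(0) = 1: 4 c₁ - 4 c₂ = 1.
Solve: c₁ = 21/8, c₂ = 19/8.
Particular solution: y = (21/8)e^(4x) + (19/8)e^(-4x).


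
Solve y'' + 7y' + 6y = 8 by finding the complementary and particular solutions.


Characteristic roots of r² + 7r + 6 = 0 are -6, -1.
y_h = C₁e^(-6x) + C₂e^(-x).
Constant forcing; try y_p = A. Then 6A = 8 ⇒ A = 4/3.
General solution: y = C₁e^(-6x) + C₂e^(-x) + 4/3.


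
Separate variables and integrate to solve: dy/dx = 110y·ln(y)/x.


Separate: dy/[y ln(y)] = 110 dx/x.
Substitute u = ln(y): du/u = 110 dx/x.
Integrate: ln|ln(y)| = 110ln|x| + C₀, hence ln(y) = C·x^110.


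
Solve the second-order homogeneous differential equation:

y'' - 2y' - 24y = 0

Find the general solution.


Characteristic equation: r² - 2r - 24 = 0.
Factor: (r - 6)(r + 4) = 0 ⇒ r = 6, -4 (distinct real).
General solution: y = C₁e^(6x) + C₂e^(-4x).


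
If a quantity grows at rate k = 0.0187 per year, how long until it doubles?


Exponential growth: P(t) = P₀ e^(0.0187t). Set P(t)/P₀ = 2: e^(0.0187t) = 2.
Solve: t = ln(2)/0.0187 ≈ 37.07 years.


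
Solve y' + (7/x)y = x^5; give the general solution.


P(x) = 7/x ⇒ μ = x^7.
(x^7 y)' = x^7·x^5 = x^12.
Integrate: x^7 y = x^13/(13) + C.
Solve for y: y = (1/13)x^6 + C/x^7.


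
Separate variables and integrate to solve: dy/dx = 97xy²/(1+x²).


Separate: dy/y² = 97x/(1+x²) dx.
Integrate LHS: ∫ dy/y² = -1/y.
Integrate RHS via u = 1+x²: (97/2)ln(1+x²) + C.
Result: -1/y = (97/2)ln(1+x²) + C.


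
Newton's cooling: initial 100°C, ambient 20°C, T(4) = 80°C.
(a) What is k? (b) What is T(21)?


Newton's law: T(t) = T_a + (T₀ - T_a)e^(-kt).
(a) Use T(4) = 80: (80 - 20)/(100 - 20) = e^(-k·4), so k = -ln(0.750)/4 ≈ 0.0719.
(b) Apply k to t = 21: T(21) = 20 + (80)e^(-1.510) ≈ 37.7°C.


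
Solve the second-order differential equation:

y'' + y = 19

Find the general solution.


Homogeneous part: r² + 1 = 0 ⇒ r = ±1i, so y_h = C₁cos(x) + C₂sin(x).
Try constant y_p = A; plug in: 1A = 19 ⇒ A = 19.
General solution: y = C₁cos(x) + C₂sin(x) + 19.


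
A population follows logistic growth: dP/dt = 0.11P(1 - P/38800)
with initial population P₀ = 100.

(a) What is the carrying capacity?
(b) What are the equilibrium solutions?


Logistic ODE dP/dt = 0.11P(1 - P/38800) has equilibria where dP/dt = 0, i.e. P = 0 or P = 38800.
The coefficient (1 - P/K) = 0 when P = K, identifying K = 38800 as the carrying capacity.
(a) K = 38800; (b) equilibria P = 0 and P = 38800.


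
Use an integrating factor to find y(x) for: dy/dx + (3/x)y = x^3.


P(x) = 3/x ⇒ μ = x^3.
(x^3 y)' = x^6 ⇒ x^3 y = x^7/(7) + C.
Solve for y: y = (1/7)x^4 + C/x^3.


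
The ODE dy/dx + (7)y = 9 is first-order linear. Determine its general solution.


P(x) = 7, Q(x) = 9; integrating factor μ = e^(7x).
(μ y)' = 9e^(7x) ⇒ μ y = (9/7)e^(7x) + C.
Divide by μ: y = 9/7 + Ce^(-7x).


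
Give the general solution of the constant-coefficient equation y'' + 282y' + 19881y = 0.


Characteristic equation: r² + 282r + 19881 = 0, i.e. (r + 141)² = 0.
Repeated root r = -141; include an x factor for the second linearly independent solution.
General solution: y = (C₁ + C₂x)e^(-141x).


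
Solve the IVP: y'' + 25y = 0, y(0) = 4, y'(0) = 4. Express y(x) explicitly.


Characteristic roots of r² + 25 = 0 are ±5i, so y = C₁cos(5x) + C₂sin(5x).
Apply y(0) = 4: C₁ = 4. Differentiate and apply y'(0) = 4: 5·C₂ = 4, so C₂ = 4/5.
Particular solution: y = 4cos(5x) + (4/5)sin(5x).


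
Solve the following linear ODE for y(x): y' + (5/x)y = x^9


P(x) = 5/x ⇒ μ = x^5.
(x^5 y)' = x^5·x^9 = x^14.
Integrate: x^5 y = x^15/(15) + C.
Solve for y: y = (1/15)x^10 + C/x^5.


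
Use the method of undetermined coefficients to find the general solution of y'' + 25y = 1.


Homogeneous part: r² + 25 = 0 ⇒ r = ±5i, so y_h = C₁cos(5x) + C₂sin(5x).
Try constant y_p = A; plug in: 25A = 1 ⇒ A = 1/25.
General solution: y = C₁cos(5x) + C₂sin(5x) + 1/25.


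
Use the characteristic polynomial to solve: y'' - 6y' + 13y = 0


Characteristic equation: r² - 6r + 13 = 0.
Discriminant is negative; roots r = 3 ± 2i (complex conjugate pair).
General solution uses e^(α x)(C₁ cos(β x) + C₂ sin(β x)): y = e^(3x)(C₁cos(2x) + C₂sin(2x)).


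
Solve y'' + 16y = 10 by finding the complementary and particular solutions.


Homogeneous part: r² + 16 = 0 ⇒ r = ±4i, so y_h = C₁cos(4x) + C₂sin(4x).
Try constant y_p = A; plug in: 16A = 10 ⇒ A = 5/8.
General solution: y = C₁cos(4x) + C₂sin(4x) + 5/8.


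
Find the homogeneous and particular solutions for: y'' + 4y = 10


Homogeneous part: r² + 4 = 0 ⇒ r = ±2i, so y_h = C₁cos(2x) + C₂sin(2x).
Try constant y_p = A; plug in: 4A = 10 ⇒ A = 5/2.
General solution: y = C₁cos(2x) + C₂sin(2x) + 5/2.


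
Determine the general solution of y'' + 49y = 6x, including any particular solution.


Homogeneous: r² + 49 = 0 ⇒ r = ±7i, y_h = C₁cos(7x) + C₂sin(7x).
Polynomial forcing; try y_p = Ax + B. Then y_p'' + 49 y_p = 49(Ax + B) = 6x, so B = 0 and A = 6/49.
General solution: y = C₁cos(7x) + C₂sin(7x) + (6/49)x.


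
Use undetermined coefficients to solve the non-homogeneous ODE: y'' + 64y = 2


Homogeneous part: r² + 64 = 0 ⇒ r = ±8i, so y_h = C₁cos(8x) + C₂sin(8x).
Try constant y_p = A; plug in: 64A = 2 ⇒ A = 1/32.
General solution: y = C₁cos(8x) + C₂sin(8x) + 1/32.


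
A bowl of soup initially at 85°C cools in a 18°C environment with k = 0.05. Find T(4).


Newton's law: dT/dt = -k(T - T_a) has solution T(t) = T_a + (T₀ - T_a)e^(-kt).
Plug in T_a = 18, T₀ = 85, k = 0.05, t = 4: T(4) = 18 + (67)e^(-0.20) ≈ 72.9°C.


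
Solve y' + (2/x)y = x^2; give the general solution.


P(x) = 2/x ⇒ μ = x^2.
(x^2 y)' = x^2·x^2 = x^4.
Integrate: x^2 y = x^5/(5) + C.
Solve for y: y = (1/5)x^3 + C/x^2.


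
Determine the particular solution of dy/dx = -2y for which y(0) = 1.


General solution of y' = -2y is y = Ce^(-2x).
Apply y(0) = 1: C = 1.
Particular solution: y = e^(-2x).


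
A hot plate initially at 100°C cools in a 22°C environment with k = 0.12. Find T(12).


Newton's law: dT/dt = -k(T - T_a) has solution T(t) = T_a + (T₀ - T_a)e^(-kt).
Plug in T_a = 22, T₀ = 100, k = 0.12, t = 12: T(12) = 22 + (78)e^(-1.44) ≈ 40.5°C.


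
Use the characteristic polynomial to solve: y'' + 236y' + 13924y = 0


Characteristic equation: r² + 236r + 13924 = 0, i.e. (r + 118)² = 0.
Repeated root r = -118; include an x factor for the second linearly independent solution.
General solution: y = (C₁ + C₂x)e^(-118x).


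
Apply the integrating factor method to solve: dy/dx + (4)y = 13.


P(x) = 4, Q(x) = 13; integrating factor μ = e^(4x).
(μ y)' = 13e^(4x) ⇒ μ y = (13/4)e^(4x) + C.
Divide by μ: y = 13/4 + Ce^(-4x).


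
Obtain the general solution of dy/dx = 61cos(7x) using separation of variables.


g(y) = 1, so integrate directly: y = ∫ 61cos(7x) dx = (61/7)sin(7x) + C.


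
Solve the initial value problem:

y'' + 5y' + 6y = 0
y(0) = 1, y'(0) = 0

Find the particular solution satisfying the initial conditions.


Characteristic roots of r² + 5r + 6 = 0 are -2, -3.
General solution y = c₁ e^(-2x) + c₂ e^(-3x).
Apply y(0) = 1: c₁ + c₂ = 1. Apply y'(0) = 0: -2 c₁ - 3 c₂ = 0.
Solve: c₁ = 3, c₂ = -2.
Particular solution: y = 3e^(-2x) - 2e^(-3x).


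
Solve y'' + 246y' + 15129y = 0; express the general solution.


Characteristic equation: r² + 246r + 15129 = 0, i.e. (r + 123)² = 0.
Repeated root r = -123; include an x factor for the second linearly independent solution.
General solution: y = (C₁ + C₂x)e^(-123x).


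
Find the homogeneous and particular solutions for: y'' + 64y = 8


Homogeneous part: r² + 64 = 0 ⇒ r = ±8i, so y_h = C₁cos(8x) + C₂sin(8x).
Try constant y_p = A; plug in: 64A = 8 ⇒ A = 1/8.
General solution: y = C₁cos(8x) + C₂sin(8x) + 1/8.


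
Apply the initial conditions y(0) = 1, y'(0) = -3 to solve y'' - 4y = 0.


Characteristic roots of r² - 4 = 0 are -2, 2.
General solution y = c₁ e^(-2x) + c₂ e^(2x).
Apply y(0) = 1: c₁ + c₂ = 1. Apply y'(0) = -3: -2 c₁ + 2 c₂ = -3.
Solve: c₁ = 5/4, c₂ = -1/4.
Particular solution: y = (5/4)e^(-2x) - (1/4)e^(2x).


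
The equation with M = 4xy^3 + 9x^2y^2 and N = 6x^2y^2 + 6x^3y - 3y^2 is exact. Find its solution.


Check exactness: ∂M/∂y = 12xy^2 + 18x^2y and ∂N/∂x = 12xy^2 + 18x^2y; equal, so the equation is exact.
Integrate M with respect to x (treating y as constant): ∫M dx = 2x^2y^3 + 3x^3y^2 + h(y).
Differentiate w.r.t. y and set equal to N: the x-dependent terms already match, leaving h'(y) = -3y^2. Integrate: h(y) = -y^3.
So F(x,y) = 2x^2y^3 + 3x^3y^2 - y^3.
General solution: 2x^2y^3 + 3x^3y^2 - y^3 = C.


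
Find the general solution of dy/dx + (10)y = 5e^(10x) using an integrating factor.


P(x) = 10 ⇒ μ = e^(10x).
(μ y)' = 5e^(20x) ⇒ μ y = (5/20)e^(20x) + C.
Divide by μ: y = (1/4)e^(10x) + Ce^(-10x).


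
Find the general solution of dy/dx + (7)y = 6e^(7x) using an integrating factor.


P(x) = 7 ⇒ μ = e^(7x).
(μ y)' = 6e^(14x) ⇒ μ y = (6/14)e^(14x) + C.
Divide by μ: y = (3/7)e^(7x) + Ce^(-7x).


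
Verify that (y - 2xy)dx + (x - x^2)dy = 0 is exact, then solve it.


Check exactness: ∂M/∂y = 1 - 2x and ∂N/∂x = 1 - 2x; equal, so the equation is exact.
Integrate M with respect to x (treating y as constant): ∫M dx = xy - x^2y + h(y).
Differentiate w.r.t. y and set equal to N: all terms match, so h'(y) = 0 and h is a constant absorbed into C.
General solution: xy - x^2y = C.


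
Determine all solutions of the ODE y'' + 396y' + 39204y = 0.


Characteristic equation: r² + 396r + 39204 = 0, i.e. (r + 198)² = 0.
Repeated root r = -198; include an x factor for the second linearly independent solution.
General solution: y = (C₁ + C₂x)e^(-198x).


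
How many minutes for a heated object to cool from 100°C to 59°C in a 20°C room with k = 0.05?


From T(t) = T_a + (T₀ - T_a)e^(-kt), set T(t) = 59:
(59 - 20) / (100 - 20) = e^(-0.05t), so t = -ln(0.487)/0.05 ≈ 14.4 minutes.


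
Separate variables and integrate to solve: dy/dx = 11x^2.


Integrate both sides with respect to x: y = ∫ 11x^2 dx = (11/3)x^3 + C.


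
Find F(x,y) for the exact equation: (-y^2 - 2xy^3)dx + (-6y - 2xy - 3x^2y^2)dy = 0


Check exactness: ∂M/∂y = -2y - 6xy^2 and ∂N/∂x = -2y - 6xy^2; equal, so the equation is exact.
Integrate M with respect to x (treating y as constant): ∫M dx = -xy^2 - x^2y^3 + h(y).
Differentiate w.r.t. y and set equal to N: the x-dependent terms already match, leaving h'(y) = -6y. Integrate: h(y) = -3y^2.
So F(x,y) = -3y^2 - xy^2 - x^2y^3.
General solution: -3y^2 - xy^2 - x^2y^3 = C.


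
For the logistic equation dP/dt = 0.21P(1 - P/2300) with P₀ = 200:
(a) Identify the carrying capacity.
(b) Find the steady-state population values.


Logistic ODE dP/dt = 0.21P(1 - P/2300) has equilibria where dP/dt = 0, i.e. P = 0 or P = 2300.
The coefficient (1 - P/K) = 0 when P = K, identifying K = 2300 as the carrying capacity.
(a) K = 2300; (b) equilibria P = 0 and P = 2300.


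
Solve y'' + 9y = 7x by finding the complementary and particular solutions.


Homogeneous: r² + 9 = 0 ⇒ r = ±3i, y_h = C₁cos(3x) + C₂sin(3x).
Polynomial forcing; try y_p = Ax + B. Then y_p'' + 9 y_p = 9(Ax + B) = 7x, so B = 0 and A = 7/9.
General solution: y = C₁cos(3x) + C₂sin(3x) + (7/9)x.


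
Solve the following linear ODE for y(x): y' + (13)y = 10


P(x) = 13, Q(x) = 10; integrating factor μ = e^(13x).
(μ y)' = 10e^(13x) ⇒ μ y = (10/13)e^(13x) + C.
Divide by μ: y = 10/13 + Ce^(-13x).


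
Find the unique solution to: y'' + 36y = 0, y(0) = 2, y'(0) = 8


Characteristic roots of r² + 36 = 0 are ±6i, so y = C₁cos(6x) + C₂sin(6x).
Apply y(0) = 2: C₁ = 2. Differentiate and apply y'(0) = 8: 6·C₂ = 8, so C₂ = 4/3.
Particular solution: y = 2cos(6x) + (4/3)sin(6x).


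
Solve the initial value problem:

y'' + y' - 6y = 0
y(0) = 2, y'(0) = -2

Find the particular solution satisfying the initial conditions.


Characteristic roots of r² + r - 6 = 0 are -3, 2.
General solution y = c₁ e^(-3x) + c₂ e^(2x).
Apply y(0) = 2: c₁ + c₂ = 2. Apply y'(0) = -2: -3 c₁ + 2 c₂ = -2.
Solve: c₁ = 6/5, c₂ = 4/5.
Particular solution: y = (6/5)e^(-3x) + (4/5)e^(2x).


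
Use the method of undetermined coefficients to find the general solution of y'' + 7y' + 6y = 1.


Characteristic roots of r² + 7r + 6 = 0 are -6, -1.
y_h = C₁e^(-6x) + C₂e^(-x).
Constant forcing; try y_p = A. Then 6A = 1 ⇒ A = 1/6.
General solution: y = C₁e^(-6x) + C₂e^(-x) + 1/6.


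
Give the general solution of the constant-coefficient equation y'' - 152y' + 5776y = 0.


Characteristic equation: r² - 152r + 5776 = 0, i.e. (r - 76)² = 0.
Repeated root r = 76; include an x factor for the second linearly independent solution.
General solution: y = (C₁ + C₂x)e^(76x).


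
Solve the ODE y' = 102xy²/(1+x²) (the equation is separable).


Separate: dy/y² = 102x/(1+x²) dx.
Integrate LHS: ∫ dy/y² = -1/y.
Integrate RHS via u = 1+x²: 51ln(1+x²) + C.
Result: -1/y = 51ln(1+x²) + C.


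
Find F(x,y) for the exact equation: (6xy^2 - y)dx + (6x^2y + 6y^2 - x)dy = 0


Check exactness: ∂M/∂y = 12xy - 1 and ∂N/∂x = 12xy - 1; equal, so the equation is exact.
Integrate M with respect to x (treating y as constant): ∫M dx = 3x^2y^2 - xy + h(y).
Differentiate w.r.t. y and set equal to N: the x-dependent terms already match, leaving h'(y) = 6y^2. Integrate: h(y) = 2y^3.
So F(x,y) = 3x^2y^2 + 2y^3 - xy.
General solution: 3x^2y^2 + 2y^3 - xy = C.


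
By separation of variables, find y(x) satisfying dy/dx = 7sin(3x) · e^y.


Separate: e^(-y) dy = 7sin(3x) dx.
Integrate: -e^(-y) = -(7/3)cos(3x) + C₀.
Rearrange: e^(-y) = (7/3)cos(3x) + C.


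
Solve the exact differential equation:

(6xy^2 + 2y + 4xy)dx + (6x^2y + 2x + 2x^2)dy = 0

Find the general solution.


Check exactness: ∂M/∂y = 12xy + 2 + 4x and ∂N/∂x = 12xy + 2 + 4x; equal, so the equation is exact.
Integrate M with respect to x (treating y as constant): ∫M dx = 3x^2y^2 + 2xy + 2x^2y + h(y).
Differentiate w.r.t. y and set equal to N: all terms match, so h'(y) = 0 and h is a constant absorbed into C.
General solution: 3x^2y^2 + 2xy + 2x^2y = C.


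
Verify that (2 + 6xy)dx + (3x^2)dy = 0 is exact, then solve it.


Check exactness: ∂M/∂y = 6x and ∂N/∂x = 6x; equal, so the equation is exact.
Integrate M with respect to x (treating y as constant): ∫M dx = 2x + 3x^2y + h(y).
Differentiate w.r.t. y and set equal to N: all terms match, so h'(y) = 0 and h is a constant absorbed into C.
General solution: 2x + 3x^2y = C.


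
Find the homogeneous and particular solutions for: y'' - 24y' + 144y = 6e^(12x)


Characteristic polynomial (r - 12)² = 0; repeated root r = 12.
y_h = (C₁ + C₂x)e^(12x). Forcing matches the repeated root (resonance), so try y_p = Ax² e^(12x).
Substitute and solve for A: 2A = 6, so A = 3.
General solution: y = (C₁ + C₂x + 3x²)e^(12x).


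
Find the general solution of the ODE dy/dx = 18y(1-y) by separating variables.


Separate: dy/[y(1-y)] = 18 dx.
Partial fractions: 1/[y(1-y)] = 1/y + 1/(1-y).
Integrate: ln|y/(1-y)| = 18x + C₀.
Solve for y: y = 1/(1 + Ce^(-18x)).


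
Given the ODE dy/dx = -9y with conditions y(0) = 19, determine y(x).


General solution of y' = -9y is y = Ce^(-9x).
Apply y(0) = 19: C = 19.
Particular solution: y = 19e^(-9x).


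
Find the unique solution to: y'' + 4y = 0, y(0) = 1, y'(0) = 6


Characteristic roots of r² + 4 = 0 are ±2i, so y = C₁cos(2x) + C₂sin(2x).
Apply y(0) = 1: C₁ = 1. Differentiate and apply y'(0) = 6: 2·C₂ = 6, so C₂ = 3.
Particular solution: y = cos(2x) + 3sin(2x).


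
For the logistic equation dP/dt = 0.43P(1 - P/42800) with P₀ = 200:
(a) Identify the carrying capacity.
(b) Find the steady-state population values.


Logistic ODE dP/dt = 0.43P(1 - P/42800) has equilibria where dP/dt = 0, i.e. P = 0 or P = 42800.
The coefficient (1 - P/K) = 0 when P = K, identifying K = 42800 as the carrying capacity.
(a) K = 42800; (b) equilibria P = 0 and P = 42800.


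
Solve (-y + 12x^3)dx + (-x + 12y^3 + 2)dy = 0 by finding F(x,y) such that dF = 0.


Check exactness: ∂M/∂y = -1 and ∂N/∂x = -1; equal, so the equation is exact.
Integrate M with respect to x (treating y as constant): ∫M dx = -xy + 3x^4 + h(y).
Differentiate w.r.t. y and set equal to N: the x-dependent terms already match, leaving h'(y) = 12y^3 + 2. Integrate: h(y) = 3y^4 + 2y.
So F(x,y) = -xy + 3y^4 + 3x^4 + 2y.
General solution: -xy + 3y^4 + 3x^4 + 2y = C.


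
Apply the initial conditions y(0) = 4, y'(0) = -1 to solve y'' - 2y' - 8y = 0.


Characteristic roots of r² - 2r - 8 = 0 are 4, -2.
General solution y = c₁ e^(4x) + c₂ e^(-2x).
Apply y(0) = 4: c₁ + c₂ = 4. Apply y'(0) = -1: 4 c₁ - 2 c₂ = -1.
Solve: c₁ = 7/6, c₂ = 17/6.
Particular solution: y = (7/6)e^(4x) + (17/6)e^(-2x).


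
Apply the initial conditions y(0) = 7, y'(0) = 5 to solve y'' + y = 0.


Characteristic roots of r² + 1 = 0 are ±1i, so y = C₁cos(x) + C₂sin(x).
Apply y(0) = 7: C₁ = 7. Differentiate and apply y'(0) = 5: 1·C₂ = 5, so C₂ = 5.
Particular solution: y = 7cos(x) + 5sin(x).


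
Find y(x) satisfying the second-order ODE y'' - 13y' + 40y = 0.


Characteristic equation: r² - 13r + 40 = 0.
Factor: (r - 5)(r - 8) = 0 ⇒ r = 5, 8 (distinct real).
General solution: y = C₁e^(5x) + C₂e^(8x).


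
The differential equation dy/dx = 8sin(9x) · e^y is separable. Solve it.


Separate: e^(-y) dy = 8sin(9x) dx.
Integrate: -e^(-y) = -(8/9)cos(9x) + C₀.
Rearrange: e^(-y) = (8/9)cos(9x) + C.


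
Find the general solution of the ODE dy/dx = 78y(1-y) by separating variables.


Separate: dy/[y(1-y)] = 78 dx.
Partial fractions: 1/[y(1-y)] = 1/y + 1/(1-y).
Integrate: ln|y/(1-y)| = 78x + C₀.
Solve for y: y = 1/(1 + Ce^(-78x)).


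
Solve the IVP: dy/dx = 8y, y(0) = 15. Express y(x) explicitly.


General solution of y' = 8y is y = Ce^(8x).
Apply y(0) = 15: C = 15.
Particular solution: y = 15e^(8x).


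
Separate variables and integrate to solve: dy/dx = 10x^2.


Integrate both sides with respect to x: y = ∫ 10x^2 dx = (10/3)x^3 + C.


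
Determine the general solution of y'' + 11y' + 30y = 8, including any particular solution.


Characteristic roots of r² + 11r + 30 = 0 are -6, -5.
y_h = C₁e^(-6x) + C₂e^(-5x).
Constant forcing; try y_p = A. Then 30A = 8 ⇒ A = 4/15.
General solution: y = C₁e^(-6x) + C₂e^(-5x) + 4/15.


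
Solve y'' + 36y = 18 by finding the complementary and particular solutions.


Homogeneous part: r² + 36 = 0 ⇒ r = ±6i, so y_h = C₁cos(6x) + C₂sin(6x).
Try constant y_p = A; plug in: 36A = 18 ⇒ A = 1/2.
General solution: y = C₁cos(6x) + C₂sin(6x) + 1/2.


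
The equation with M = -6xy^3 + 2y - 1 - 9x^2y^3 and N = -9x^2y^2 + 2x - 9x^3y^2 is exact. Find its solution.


Check exactness: ∂M/∂y = -18xy^2 + 2 - 27x^2y^2 and ∂N/∂x = -18xy^2 + 2 - 27x^2y^2; equal, so the equation is exact.
Integrate M with respect to x (treating y as constant): ∫M dx = -3x^2y^3 + 2xy - x - 3x^3y^3 + h(y).
Differentiate w.r.t. y and set equal to N: all terms match, so h'(y) = 0 and h is a constant absorbed into C.
General solution: -3x^2y^3 + 2xy - x - 3x^3y^3 = C.


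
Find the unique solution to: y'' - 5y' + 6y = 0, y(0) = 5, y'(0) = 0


Characteristic roots of r² - 5r + 6 = 0 are 3, 2.
General solution y = c₁ e^(3x) + c₂ e^(2x).
Apply y(0) = 5: c₁ + c₂ = 5. Apply y'(0) = 0: 3 c₁ + 2 c₂ = 0.
Solve: c₁ = -10, c₂ = 15.
Particular solution: y = -10e^(3x) + 15e^(2x).


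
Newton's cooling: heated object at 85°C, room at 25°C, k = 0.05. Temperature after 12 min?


Newton's law: dT/dt = -k(T - T_a) has solution T(t) = T_a + (T₀ - T_a)e^(-kt).
Plug in T_a = 25, T₀ = 85, k = 0.05, t = 12: T(12) = 25 + (60)e^(-0.60) ≈ 57.9°C.


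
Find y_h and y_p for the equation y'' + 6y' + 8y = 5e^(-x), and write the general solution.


Characteristic roots of r² + 6r + 8 = 0 are -4, -2.
y_h = C₁e^(-4x) + C₂e^(-2x).
Forcing exponent -1 is not a characteristic root; try y_p = Ae^(-x).
Substitute: A·(1 + (6)·-1 + (8)) = A·3 = 5, so A = 5/3.
General solution: y = C₁e^(-4x) + C₂e^(-2x) + (5/3)e^(-x).


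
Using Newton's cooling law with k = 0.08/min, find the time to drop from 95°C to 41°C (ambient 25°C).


From T(t) = T_a + (T₀ - T_a)e^(-kt), set T(t) = 41:
(41 - 25) / (95 - 25) = e^(-0.08t), so t = -ln(0.229)/0.08 ≈ 18.4 minutes.


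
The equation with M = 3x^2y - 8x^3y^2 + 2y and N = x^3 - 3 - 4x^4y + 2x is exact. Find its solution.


Check exactness: ∂M/∂y = 3x^2 - 16x^3y + 2 and ∂N/∂x = 3x^2 - 16x^3y + 2; equal, so the equation is exact.
Integrate M with respect to x (treating y as constant): ∫M dx = x^3y - 2x^4y^2 + 2xy + h(y).
Differentiate w.r.t. y and set equal to N: the x-dependent terms already match, leaving h'(y) = -3. Integrate: h(y) = -3y.
So F(x,y) = x^3y - 3y - 2x^4y^2 + 2xy.
General solution: x^3y - 3y - 2x^4y^2 + 2xy = C.


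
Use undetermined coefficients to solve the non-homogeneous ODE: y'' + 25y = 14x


Homogeneous: r² + 25 = 0 ⇒ r = ±5i, y_h = C₁cos(5x) + C₂sin(5x).
Polynomial forcing; try y_p = Ax + B. Then y_p'' + 25 y_p = 25(Ax + B) = 14x, so B = 0 and A = 14/25.
General solution: y = C₁cos(5x) + C₂sin(5x) + (14/25)x.


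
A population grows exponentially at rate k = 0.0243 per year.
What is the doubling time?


Exponential growth: P(t) = P₀ e^(0.0243t). Set P(t)/P₀ = 2: e^(0.0243t) = 2.
Solve: t = ln(2)/0.0243 ≈ 28.52 years.


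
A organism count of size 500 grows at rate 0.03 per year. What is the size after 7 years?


The ODE dP/dt = 0.03P has solution P(t) = P(0)e^(0.03t).
Substitute P(0) = 500 and t = 7: P(7) = 500 e^(0.21) ≈ 617.


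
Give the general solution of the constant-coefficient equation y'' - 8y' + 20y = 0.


Characteristic equation: r² - 8r + 20 = 0.
Discriminant is negative; roots r = 4 ± 2i (complex conjugate pair).
General solution uses e^(α x)(C₁ cos(β x) + C₂ sin(β x)): y = e^(4x)(C₁cos(2x) + C₂sin(2x)).


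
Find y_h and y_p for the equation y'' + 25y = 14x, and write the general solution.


Homogeneous: r² + 25 = 0 ⇒ r = ±5i, y_h = C₁cos(5x) + C₂sin(5x).
Polynomial forcing; try y_p = Ax + B. Then y_p'' + 25 y_p = 25(Ax + B) = 14x, so B = 0 and A = 14/25.
General solution: y = C₁cos(5x) + C₂sin(5x) + (14/25)x.


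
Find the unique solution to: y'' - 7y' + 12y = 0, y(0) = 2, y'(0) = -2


Characteristic roots of r² - 7r + 12 = 0 are 4, 3.
General solution y = c₁ e^(4x) + c₂ e^(3x).
Apply y(0) = 2: c₁ + c₂ = 2. Apply y'(0) = -2: 4 c₁ + 3 c₂ = -2.
Solve: c₁ = -8, c₂ = 10.
Particular solution: y = -8e^(4x) + 10e^(3x).


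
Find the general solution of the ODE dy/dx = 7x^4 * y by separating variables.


Separate variables: dy/y = 7x^4 dx.
Integrate: ln|y| = (7/5)x^5 + C₀.
Exponentiate: y = Ce^((7/5)x^5).


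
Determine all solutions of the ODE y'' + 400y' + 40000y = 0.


Characteristic equation: r² + 400r + 40000 = 0, i.e. (r + 200)² = 0.
Repeated root r = -200; include an x factor for the second linearly independent solution.
General solution: y = (C₁ + C₂x)e^(-200x).


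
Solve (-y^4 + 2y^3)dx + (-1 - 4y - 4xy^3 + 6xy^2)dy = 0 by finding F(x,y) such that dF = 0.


Check exactness: ∂M/∂y = -4y^3 + 6y^2 and ∂N/∂x = -4y^3 + 6y^2; equal, so the equation is exact.
Integrate M with respect to x (treating y as constant): ∫M dx = -xy^4 + 2xy^3 + h(y).
Differentiate w.r.t. y and set equal to N: the x-dependent terms already match, leaving h'(y) = -1 - 4y. Integrate: h(y) = -y - 2y^2.
So F(x,y) = -y - 2y^2 - xy^4 + 2xy^3.
General solution: -y - 2y^2 - xy^4 + 2xy^3 = C.


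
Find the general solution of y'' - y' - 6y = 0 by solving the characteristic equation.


Characteristic equation: r² - r - 6 = 0.
Factor: (r - 3)(r + 2) = 0 ⇒ r = 3, -2 (distinct real).
General solution: y = C₁e^(3x) + C₂e^(-2x).


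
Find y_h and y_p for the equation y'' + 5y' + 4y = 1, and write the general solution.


Characteristic roots of r² + 5r + 4 = 0 are -1, -4.
y_h = C₁e^(-x) + C₂e^(-4x).
Constant forcing; try y_p = A. Then 4A = 1 ⇒ A = 1/4.
General solution: y = C₁e^(-x) + C₂e^(-4x) + 1/4.


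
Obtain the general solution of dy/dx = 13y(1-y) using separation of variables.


Separate: dy/[y(1-y)] = 13 dx.
Partial fractions: 1/[y(1-y)] = 1/y + 1/(1-y).
Integrate: ln|y/(1-y)| = 13x + C₀.
Solve for y: y = 1/(1 + Ce^(-13x)).


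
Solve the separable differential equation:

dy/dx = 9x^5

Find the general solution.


Integrate both sides with respect to x: y = ∫ 9x^5 dx = (3/2)x^6 + C.


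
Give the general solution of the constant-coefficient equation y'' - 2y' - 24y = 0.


Characteristic equation: r² - 2r - 24 = 0.
Factor: (r + 4)(r - 6) = 0 ⇒ r = -4, 6 (distinct real).
General solution: y = C₁e^(-4x) + C₂e^(6x).


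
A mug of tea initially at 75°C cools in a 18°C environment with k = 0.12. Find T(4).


Newton's law: dT/dt = -k(T - T_a) has solution T(t) = T_a + (T₀ - T_a)e^(-kt).
Plug in T_a = 18, T₀ = 75, k = 0.12, t = 4: T(4) = 18 + (57)e^(-0.48) ≈ 53.3°C.


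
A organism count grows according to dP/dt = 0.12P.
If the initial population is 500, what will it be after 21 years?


The ODE dP/dt = 0.12P has solution P(t) = P(0)e^(0.12t).
Substitute P(0) = 500 and t = 21: P(21) = 500 e^(2.52) ≈ 6214.


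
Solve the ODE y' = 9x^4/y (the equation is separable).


Separate variables: y dy = 9x^4 dx.
Integrate both sides: y²/2 = (9/5)x^5 + C₀.
Multiply by 2: y² = (18/5)x^5 + C.


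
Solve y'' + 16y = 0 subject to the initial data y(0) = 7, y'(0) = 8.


Characteristic roots of r² + 16 = 0 are ±4i, so y = C₁cos(4x) + C₂sin(4x).
Apply y(0) = 7: C₁ = 7. Differentiate and apply y'(0) = 8: 4·C₂ = 8, so C₂ = 2.
Particular solution: y = 7cos(4x) + 2sin(4x).


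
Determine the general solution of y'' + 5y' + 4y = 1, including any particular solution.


Characteristic roots of r² + 5r + 4 = 0 are -4, -1.
y_h = C₁e^(-4x) + C₂e^(-x).
Constant forcing; try y_p = A. Then 4A = 1 ⇒ A = 1/4.
General solution: y = C₁e^(-4x) + C₂e^(-x) + 1/4.


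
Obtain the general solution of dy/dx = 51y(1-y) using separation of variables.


Separate: dy/[y(1-y)] = 51 dx.
Partial fractions: 1/[y(1-y)] = 1/y + 1/(1-y).
Integrate: ln|y/(1-y)| = 51x + C₀.
Solve for y: y = 1/(1 + Ce^(-51x)).


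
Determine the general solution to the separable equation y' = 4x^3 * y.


Separate variables: dy/y = 4x^3 dx.
Integrate: ln|y| = x^4 + C₀.
Exponentiate: y = Ce^(x^4).


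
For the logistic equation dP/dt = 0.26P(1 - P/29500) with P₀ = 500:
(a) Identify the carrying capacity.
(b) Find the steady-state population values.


Logistic ODE dP/dt = 0.26P(1 - P/29500) has equilibria where dP/dt = 0, i.e. P = 0 or P = 29500.
The coefficient (1 - P/K) = 0 when P = K, identifying K = 29500 as the carrying capacity.
(a) K = 29500; (b) equilibria P = 0 and P = 29500.


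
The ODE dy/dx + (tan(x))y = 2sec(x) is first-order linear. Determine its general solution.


P(x) = tan(x) ⇒ μ = e^(∫tan(x)dx) = sec(x).
(sec(x) y)' = 2sec²(x) ⇒ sec(x) y = 2tan(x) + C.
Multiply by cos(x): y = 2sin(x) + C·cos(x).


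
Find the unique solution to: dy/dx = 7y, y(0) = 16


General solution of y' = 7y is y = Ce^(7x).
Apply y(0) = 16: C = 16.
Particular solution: y = 16e^(7x).


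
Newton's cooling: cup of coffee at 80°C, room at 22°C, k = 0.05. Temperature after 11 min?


Newton's law: dT/dt = -k(T - T_a) has solution T(t) = T_a + (T₀ - T_a)e^(-kt).
Plug in T_a = 22, T₀ = 80, k = 0.05, t = 11: T(11) = 22 + (58)e^(-0.55) ≈ 55.5°C.


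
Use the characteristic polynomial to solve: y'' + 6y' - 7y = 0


Characteristic equation: r² + 6r - 7 = 0.
Factor: (r - 1)(r + 7) = 0 ⇒ r = 1, -7 (distinct real).
General solution: y = C₁e^(x) + C₂e^(-7x).


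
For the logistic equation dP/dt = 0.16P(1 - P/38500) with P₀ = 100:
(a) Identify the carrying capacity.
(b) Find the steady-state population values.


Logistic ODE dP/dt = 0.16P(1 - P/38500) has equilibria where dP/dt = 0, i.e. P = 0 or P = 38500.
The coefficient (1 - P/K) = 0 when P = K, identifying K = 38500 as the carrying capacity.
(a) K = 38500; (b) equilibria P = 0 and P = 38500.


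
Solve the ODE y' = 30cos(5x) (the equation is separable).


g(y) = 1, so integrate directly: y = ∫ 30cos(5x) dx = 6sin(5x) + C.


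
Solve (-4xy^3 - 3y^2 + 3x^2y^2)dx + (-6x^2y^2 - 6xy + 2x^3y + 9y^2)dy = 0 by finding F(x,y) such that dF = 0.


Check exactness: ∂M/∂y = -12xy^2 - 6y + 6x^2y and ∂N/∂x = -12xy^2 - 6y + 6x^2y; equal, so the equation is exact.
Integrate M with respect to x (treating y as constant): ∫M dx = -2x^2y^3 - 3xy^2 + x^3y^2 + h(y).
Differentiate w.r.t. y and set equal to N: the x-dependent terms already match, leaving h'(y) = 9y^2. Integrate: h(y) = 3y^3.
So F(x,y) = -2x^2y^3 - 3xy^2 + x^3y^2 + 3y^3.
General solution: -2x^2y^3 - 3xy^2 + x^3y^2 + 3y^3 = C.


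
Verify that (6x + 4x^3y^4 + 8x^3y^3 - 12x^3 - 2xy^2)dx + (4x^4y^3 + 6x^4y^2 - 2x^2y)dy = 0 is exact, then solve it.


Check exactness: ∂M/∂y = 16x^3y^3 + 24x^3y^2 - 4xy and ∂N/∂x = 16x^3y^3 + 24x^3y^2 - 4xy; equal, so the equation is exact.
Integrate M with respect to x (treating y as constant): ∫M dx = 3x^2 + x^4y^4 + 2x^4y^3 - 3x^4 - x^2y^2 + h(y).
Differentiate w.r.t. y and set equal to N: all terms match, so h'(y) = 0 and h is a constant absorbed into C.
General solution: 3x^2 + x^4y^4 + 2x^4y^3 - 3x^4 - x^2y^2 = C.


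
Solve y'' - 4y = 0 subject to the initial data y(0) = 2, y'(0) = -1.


Characteristic roots of r² - 4 = 0 are -2, 2.
General solution y = c₁ e^(-2x) + c₂ e^(2x).
Apply y(0) = 2: c₁ + c₂ = 2. Apply y'(0) = -1: -2 c₁ + 2 c₂ = -1.
Solve: c₁ = 5/4, c₂ = 3/4.
Particular solution: y = (5/4)e^(-2x) + (3/4)e^(2x).
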